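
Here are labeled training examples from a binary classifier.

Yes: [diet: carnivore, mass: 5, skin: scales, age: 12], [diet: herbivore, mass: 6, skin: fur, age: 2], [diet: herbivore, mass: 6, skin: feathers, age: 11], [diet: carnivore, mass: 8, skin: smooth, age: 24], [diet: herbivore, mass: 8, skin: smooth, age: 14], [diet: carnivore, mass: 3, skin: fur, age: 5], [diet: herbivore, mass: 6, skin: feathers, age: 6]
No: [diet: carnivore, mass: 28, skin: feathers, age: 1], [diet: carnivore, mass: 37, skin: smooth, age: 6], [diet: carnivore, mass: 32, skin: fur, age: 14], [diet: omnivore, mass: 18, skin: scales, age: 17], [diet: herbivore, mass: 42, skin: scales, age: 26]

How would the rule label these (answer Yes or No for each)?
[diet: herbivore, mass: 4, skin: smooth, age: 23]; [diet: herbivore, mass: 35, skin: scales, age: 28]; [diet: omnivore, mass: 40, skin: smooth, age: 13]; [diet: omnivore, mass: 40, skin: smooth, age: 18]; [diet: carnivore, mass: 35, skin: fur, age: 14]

Yes, No, No, No, No

A rule that fits every label: mass ≤ 8 — true of each 'Yes' example, false of each 'No' one.
[diet: herbivore, mass: 4, skin: smooth, age: 23]: mass = 4, meets the rule → Yes.
[diet: herbivore, mass: 35, skin: scales, age: 28]: mass = 35, does not fit → No.
[diet: omnivore, mass: 40, skin: smooth, age: 13]: mass = 40, does not fit → No.
[diet: omnivore, mass: 40, skin: smooth, age: 18]: mass = 40, does not fit → No.
[diet: carnivore, mass: 35, skin: fur, age: 14]: mass = 35, does not fit → No.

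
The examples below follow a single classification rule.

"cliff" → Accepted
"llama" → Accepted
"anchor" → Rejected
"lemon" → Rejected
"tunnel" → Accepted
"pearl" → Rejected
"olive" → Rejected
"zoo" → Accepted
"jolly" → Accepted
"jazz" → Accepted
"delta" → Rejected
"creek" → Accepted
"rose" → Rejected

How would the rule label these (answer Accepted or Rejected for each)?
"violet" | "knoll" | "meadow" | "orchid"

The classifier is using: has a double letter.

Rejected, Accepted, Rejected, Rejected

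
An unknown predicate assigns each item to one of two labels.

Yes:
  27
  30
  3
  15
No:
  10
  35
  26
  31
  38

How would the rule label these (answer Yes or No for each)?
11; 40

Checking candidate rules against both groups, what survives is: multiple of 3.
11: 11 = 3·3 + 2 — does not fit, so No. 40: 40 = 3·13 + 1 — does not fit, so No.

No, No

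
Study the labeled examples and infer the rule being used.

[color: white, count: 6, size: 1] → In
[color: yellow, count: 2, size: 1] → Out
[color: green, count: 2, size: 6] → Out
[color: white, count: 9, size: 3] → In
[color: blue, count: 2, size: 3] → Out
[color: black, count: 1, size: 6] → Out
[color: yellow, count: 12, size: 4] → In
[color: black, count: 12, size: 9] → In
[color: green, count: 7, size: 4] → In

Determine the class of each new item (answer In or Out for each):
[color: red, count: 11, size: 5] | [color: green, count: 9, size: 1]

The common property of the 'In' items is: count ≥ 6. No 'Out' item has it.
[color: red, count: 11, size: 5]: count = 11 — meets the rule, so In. [color: green, count: 9, size: 1]: count = 9 — meets the rule, so In.

In, In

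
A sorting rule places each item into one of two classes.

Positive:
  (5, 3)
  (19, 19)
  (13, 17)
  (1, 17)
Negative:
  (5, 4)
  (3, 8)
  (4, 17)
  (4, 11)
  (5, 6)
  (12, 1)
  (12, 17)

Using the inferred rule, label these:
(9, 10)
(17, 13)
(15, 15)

Negative, Positive, Positive

All 'Positive' examples share one property — sum is even — and every 'Negative' example lacks it.
(9, 10): 9+10 = 19, fails the rule → Negative. (17, 13): 17+13 = 30, has this property → Positive. (15, 15): 15+15 = 30, has this property → Positive.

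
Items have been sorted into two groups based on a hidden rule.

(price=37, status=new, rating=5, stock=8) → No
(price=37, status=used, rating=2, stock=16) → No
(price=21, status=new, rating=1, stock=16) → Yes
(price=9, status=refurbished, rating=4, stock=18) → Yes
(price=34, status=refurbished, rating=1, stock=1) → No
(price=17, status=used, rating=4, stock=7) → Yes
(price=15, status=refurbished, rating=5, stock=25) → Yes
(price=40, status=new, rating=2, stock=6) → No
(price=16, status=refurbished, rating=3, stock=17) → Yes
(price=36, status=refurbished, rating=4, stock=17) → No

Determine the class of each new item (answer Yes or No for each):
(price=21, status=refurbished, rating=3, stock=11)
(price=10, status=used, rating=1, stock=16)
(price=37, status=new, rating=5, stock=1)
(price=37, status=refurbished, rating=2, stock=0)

The simplest hypothesis consistent with all the labels is: price ≤ 21.
(price=21, status=refurbished, rating=3, stock=11) — price = 21, hence Yes.
(price=10, status=used, rating=1, stock=16) — price = 10, hence Yes.
(price=37, status=new, rating=5, stock=1) — price = 37, hence No.
(price=37, status=refurbished, rating=2, stock=0) — price = 37, hence No.

Yes, Yes, No, No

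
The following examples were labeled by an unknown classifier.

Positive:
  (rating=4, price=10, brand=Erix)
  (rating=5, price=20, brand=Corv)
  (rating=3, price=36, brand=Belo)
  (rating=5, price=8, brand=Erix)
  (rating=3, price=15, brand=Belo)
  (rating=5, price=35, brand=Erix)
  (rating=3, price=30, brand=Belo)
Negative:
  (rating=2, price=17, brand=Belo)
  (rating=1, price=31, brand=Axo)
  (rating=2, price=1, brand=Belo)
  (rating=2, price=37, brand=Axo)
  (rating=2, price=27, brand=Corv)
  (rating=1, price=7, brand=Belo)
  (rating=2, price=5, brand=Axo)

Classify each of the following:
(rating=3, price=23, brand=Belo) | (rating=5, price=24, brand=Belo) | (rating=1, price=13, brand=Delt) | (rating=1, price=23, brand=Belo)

Positive, Positive, Negative, Negative

'Positive' ⟺ rating ≥ 3.
(rating=3, price=23, brand=Belo) → rating = 3 → Positive.
(rating=5, price=24, brand=Belo) → rating = 5 → Positive.
(rating=1, price=13, brand=Delt) → rating = 1 → Negative.
(rating=1, price=23, brand=Belo) → rating = 1 → Negative.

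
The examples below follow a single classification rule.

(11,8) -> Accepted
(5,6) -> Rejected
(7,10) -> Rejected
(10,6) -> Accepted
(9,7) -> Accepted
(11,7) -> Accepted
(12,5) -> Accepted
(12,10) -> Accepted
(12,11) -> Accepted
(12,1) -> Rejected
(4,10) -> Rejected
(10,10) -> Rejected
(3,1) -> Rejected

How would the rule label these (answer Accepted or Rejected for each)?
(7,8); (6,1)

Rule: first > second AND sum ≥ 14. This holds for each 'Accepted' example and fails for each 'Rejected' one.
(7,8): 7 < 8, 7+8 = 15 — does not satisfy this, so Rejected. (6,1): 6 > 1, 6+1 = 7 — does not satisfy this, so Rejected.

Rejected, Rejected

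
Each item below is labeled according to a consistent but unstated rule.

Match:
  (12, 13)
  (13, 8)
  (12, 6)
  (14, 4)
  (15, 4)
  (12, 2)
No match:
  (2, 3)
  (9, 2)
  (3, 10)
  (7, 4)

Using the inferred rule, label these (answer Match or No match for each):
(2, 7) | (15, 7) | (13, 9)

The common property of the 'Match' items is: sum ≥ 14. No 'No match' item has it.

No match, Match, Match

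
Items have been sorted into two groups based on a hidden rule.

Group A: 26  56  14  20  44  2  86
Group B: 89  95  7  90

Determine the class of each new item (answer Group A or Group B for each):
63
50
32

Group B, Group A, Group A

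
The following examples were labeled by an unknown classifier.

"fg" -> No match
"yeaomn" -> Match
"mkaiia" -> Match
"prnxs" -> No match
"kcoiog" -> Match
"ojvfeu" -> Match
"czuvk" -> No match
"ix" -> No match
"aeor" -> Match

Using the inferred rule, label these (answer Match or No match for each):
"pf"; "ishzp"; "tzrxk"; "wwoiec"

No match, No match, No match, Match

The pattern is that an item is 'Match' exactly when: has ≥ 2 vowels.
No match: "pf", since 0 vowels.
No match: "ishzp", since 1 vowel.
No match: "tzrxk", since 0 vowels.
Match: "wwoiec", since 3 vowels.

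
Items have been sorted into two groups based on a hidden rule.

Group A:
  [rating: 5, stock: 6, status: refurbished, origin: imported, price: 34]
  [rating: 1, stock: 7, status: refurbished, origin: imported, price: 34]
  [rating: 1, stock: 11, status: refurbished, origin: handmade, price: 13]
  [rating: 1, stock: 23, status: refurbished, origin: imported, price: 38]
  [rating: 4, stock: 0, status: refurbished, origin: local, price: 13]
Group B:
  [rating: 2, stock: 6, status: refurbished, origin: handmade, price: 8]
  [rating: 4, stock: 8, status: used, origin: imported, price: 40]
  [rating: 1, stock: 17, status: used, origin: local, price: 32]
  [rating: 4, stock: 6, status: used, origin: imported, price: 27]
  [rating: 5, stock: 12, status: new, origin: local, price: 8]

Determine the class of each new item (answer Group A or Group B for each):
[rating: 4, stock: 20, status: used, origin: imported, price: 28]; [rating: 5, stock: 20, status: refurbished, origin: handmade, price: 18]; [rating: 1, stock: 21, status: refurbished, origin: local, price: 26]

Group B, Group A, Group A

The rule appears to be: status is refurbished AND price ≥ 13.
[rating: 4, stock: 20, status: used, origin: imported, price: 28]: status is used, price = 28 — does not satisfy this, so Group B. [rating: 5, stock: 20, status: refurbished, origin: handmade, price: 18]: status is refurbished, price = 18 — fits, so Group A. [rating: 1, stock: 21, status: refurbished, origin: local, price: 26]: status is refurbished, price = 26 — fits, so Group A.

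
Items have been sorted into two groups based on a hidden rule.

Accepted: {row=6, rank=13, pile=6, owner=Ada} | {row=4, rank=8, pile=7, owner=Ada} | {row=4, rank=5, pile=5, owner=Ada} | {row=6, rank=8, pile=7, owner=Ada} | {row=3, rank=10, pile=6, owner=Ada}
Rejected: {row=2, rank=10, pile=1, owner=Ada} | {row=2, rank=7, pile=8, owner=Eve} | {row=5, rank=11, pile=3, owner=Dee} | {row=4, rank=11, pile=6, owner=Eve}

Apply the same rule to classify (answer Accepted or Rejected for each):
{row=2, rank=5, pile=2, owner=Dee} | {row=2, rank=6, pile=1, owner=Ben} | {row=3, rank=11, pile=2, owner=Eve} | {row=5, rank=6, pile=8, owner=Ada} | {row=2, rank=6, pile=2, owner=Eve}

The pattern is that an item is 'Accepted' exactly when: owner is Ada AND row ≥ 3.

Rejected, Rejected, Rejected, Accepted, Rejected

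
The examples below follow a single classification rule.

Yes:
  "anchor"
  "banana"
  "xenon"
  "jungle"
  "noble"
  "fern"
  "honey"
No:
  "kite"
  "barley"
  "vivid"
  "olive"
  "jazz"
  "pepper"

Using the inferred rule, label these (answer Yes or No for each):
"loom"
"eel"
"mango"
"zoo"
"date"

No, No, Yes, No, No

The classifier is using: contains 'n'.
"loom": no 'n', does not pass → No.
"eel": no 'n', does not pass → No.
"mango": has 'n', matches → Yes.
"zoo": no 'n', does not pass → No.
"date": no 'n', does not pass → No.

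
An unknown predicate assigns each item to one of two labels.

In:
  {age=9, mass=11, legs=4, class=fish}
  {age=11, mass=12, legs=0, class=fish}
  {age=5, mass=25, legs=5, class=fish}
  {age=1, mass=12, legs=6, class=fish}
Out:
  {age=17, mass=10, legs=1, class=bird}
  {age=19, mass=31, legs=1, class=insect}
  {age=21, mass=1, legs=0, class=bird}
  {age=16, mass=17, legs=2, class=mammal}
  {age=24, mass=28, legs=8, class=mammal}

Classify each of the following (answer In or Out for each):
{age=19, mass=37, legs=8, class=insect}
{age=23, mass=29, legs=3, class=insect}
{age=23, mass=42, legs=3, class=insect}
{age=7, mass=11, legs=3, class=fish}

Out, Out, Out, In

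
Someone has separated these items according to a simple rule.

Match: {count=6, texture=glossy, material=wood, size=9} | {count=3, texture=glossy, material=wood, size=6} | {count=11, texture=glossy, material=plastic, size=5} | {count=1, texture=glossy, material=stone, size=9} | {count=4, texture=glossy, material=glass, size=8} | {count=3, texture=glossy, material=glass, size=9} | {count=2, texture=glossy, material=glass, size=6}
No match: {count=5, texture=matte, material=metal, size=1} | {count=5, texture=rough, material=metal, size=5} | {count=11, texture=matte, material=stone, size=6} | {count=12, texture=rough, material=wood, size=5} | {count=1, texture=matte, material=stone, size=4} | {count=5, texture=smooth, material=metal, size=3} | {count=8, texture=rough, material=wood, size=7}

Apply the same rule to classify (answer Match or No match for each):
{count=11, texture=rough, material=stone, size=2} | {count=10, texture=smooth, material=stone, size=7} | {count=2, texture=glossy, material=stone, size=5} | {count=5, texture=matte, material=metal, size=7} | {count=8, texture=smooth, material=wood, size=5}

The pattern is that an item is 'Match' exactly when: texture is glossy.

No match, No match, Match, No match, No match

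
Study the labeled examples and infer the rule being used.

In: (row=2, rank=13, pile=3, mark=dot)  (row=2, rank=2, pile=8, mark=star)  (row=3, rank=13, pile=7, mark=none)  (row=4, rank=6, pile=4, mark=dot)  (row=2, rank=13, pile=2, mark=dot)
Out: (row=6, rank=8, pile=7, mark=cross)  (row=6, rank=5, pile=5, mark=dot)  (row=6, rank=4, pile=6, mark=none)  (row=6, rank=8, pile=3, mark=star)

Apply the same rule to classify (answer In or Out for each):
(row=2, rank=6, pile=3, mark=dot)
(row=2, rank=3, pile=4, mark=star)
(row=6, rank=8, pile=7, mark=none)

The classifier is using: row ≤ 4.

In, In, Out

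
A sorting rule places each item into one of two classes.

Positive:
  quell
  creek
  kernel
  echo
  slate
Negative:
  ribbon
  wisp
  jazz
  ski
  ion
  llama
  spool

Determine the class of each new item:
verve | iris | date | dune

Positive, Negative, Positive, Positive

'Positive' ⟺ contains 'e'.
verve: has 'e', satisfies this → Positive.
iris: no 'e', does not satisfy this → Negative.
date: has 'e', satisfies this → Positive.
dune: has 'e', satisfies this → Positive.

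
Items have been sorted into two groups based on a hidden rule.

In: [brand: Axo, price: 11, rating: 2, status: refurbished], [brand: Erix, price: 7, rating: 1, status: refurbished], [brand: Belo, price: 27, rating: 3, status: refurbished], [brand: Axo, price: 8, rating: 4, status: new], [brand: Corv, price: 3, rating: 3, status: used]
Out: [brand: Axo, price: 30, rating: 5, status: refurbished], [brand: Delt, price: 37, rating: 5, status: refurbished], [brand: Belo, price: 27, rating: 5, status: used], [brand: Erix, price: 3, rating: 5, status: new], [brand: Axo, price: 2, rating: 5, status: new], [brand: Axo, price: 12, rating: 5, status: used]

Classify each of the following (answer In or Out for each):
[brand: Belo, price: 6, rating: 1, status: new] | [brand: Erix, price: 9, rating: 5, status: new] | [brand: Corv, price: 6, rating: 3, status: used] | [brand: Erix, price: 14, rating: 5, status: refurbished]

The distinguishing property — rating ≤ 4 — holds for all the 'In' cases and none of the 'Out' cases.
[brand: Belo, price: 6, rating: 1, status: new]: rating = 1 — checks out, so In. [brand: Erix, price: 9, rating: 5, status: new]: rating = 5 — doesn't qualify, so Out. [brand: Corv, price: 6, rating: 3, status: used]: rating = 3 — checks out, so In. [brand: Erix, price: 14, rating: 5, status: refurbished]: rating = 5 — doesn't qualify, so Out.

In, Out, In, Out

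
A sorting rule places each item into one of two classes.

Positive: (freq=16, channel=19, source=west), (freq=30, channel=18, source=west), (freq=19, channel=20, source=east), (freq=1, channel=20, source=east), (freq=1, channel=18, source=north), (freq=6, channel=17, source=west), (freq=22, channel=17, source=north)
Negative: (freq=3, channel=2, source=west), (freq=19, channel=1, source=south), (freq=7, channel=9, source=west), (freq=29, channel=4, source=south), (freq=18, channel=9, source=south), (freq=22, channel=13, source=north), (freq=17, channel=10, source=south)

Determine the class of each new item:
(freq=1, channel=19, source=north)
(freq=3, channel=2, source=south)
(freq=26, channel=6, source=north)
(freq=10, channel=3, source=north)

The common property of the 'Positive' items is: channel ≥ 17. No 'Negative' item has it.
Positive: (freq=1, channel=19, source=north), since channel = 19. Negative: (freq=3, channel=2, source=south), since channel = 2. Negative: (freq=26, channel=6, source=north), since channel = 6. Negative: (freq=10, channel=3, source=north), since channel = 3.

Positive, Negative, Negative, Negative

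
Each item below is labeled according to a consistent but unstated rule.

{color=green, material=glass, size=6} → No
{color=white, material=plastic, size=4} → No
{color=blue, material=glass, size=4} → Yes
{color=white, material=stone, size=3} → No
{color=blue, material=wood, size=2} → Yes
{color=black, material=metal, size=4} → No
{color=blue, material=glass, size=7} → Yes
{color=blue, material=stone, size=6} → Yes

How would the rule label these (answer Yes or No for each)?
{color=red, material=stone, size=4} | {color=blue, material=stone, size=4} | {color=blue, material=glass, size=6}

No, Yes, Yes

Rule: color is blue. This holds for each 'Yes' example and fails for each 'No' one.
No: {color=red, material=stone, size=4}, since color is red.
Yes: {color=blue, material=stone, size=4}, since color is blue.
Yes: {color=blue, material=glass, size=6}, since color is blue.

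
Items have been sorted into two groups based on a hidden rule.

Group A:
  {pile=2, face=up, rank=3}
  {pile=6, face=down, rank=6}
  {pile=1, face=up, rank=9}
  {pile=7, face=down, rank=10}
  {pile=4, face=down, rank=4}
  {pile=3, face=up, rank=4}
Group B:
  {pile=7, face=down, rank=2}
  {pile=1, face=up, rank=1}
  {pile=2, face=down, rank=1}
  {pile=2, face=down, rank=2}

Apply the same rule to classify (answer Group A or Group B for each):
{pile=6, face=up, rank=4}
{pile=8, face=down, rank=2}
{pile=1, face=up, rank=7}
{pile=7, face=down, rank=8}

Group A, Group B, Group A, Group A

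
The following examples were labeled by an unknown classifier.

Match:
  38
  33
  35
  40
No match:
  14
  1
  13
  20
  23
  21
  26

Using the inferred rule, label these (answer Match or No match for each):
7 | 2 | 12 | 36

No match, No match, No match, Match

The simplest hypothesis consistent with all the labels is: at least 33.
7: 7 < 33 — does not fit, so No match.
2: 2 < 33 — does not fit, so No match.
12: 12 < 33 — does not fit, so No match.
36: 36 ≥ 33 — fits, so Match.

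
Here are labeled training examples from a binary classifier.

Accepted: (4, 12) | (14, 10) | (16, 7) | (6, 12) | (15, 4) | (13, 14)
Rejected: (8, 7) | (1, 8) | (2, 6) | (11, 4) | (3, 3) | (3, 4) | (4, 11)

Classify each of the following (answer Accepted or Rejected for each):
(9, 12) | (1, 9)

Accepted, Rejected

The rule appears to be: sum ≥ 16.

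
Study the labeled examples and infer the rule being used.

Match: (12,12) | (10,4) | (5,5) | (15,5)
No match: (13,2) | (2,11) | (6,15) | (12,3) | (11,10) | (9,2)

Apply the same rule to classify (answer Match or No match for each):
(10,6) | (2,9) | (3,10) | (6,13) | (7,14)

Match, No match, No match, No match, No match

The pattern is that an item is 'Match' exactly when: sum is even.
Match: (10,6), since 10+6 = 16.
No match: (2,9), since 2+9 = 11.
No match: (3,10), since 3+10 = 13.
No match: (6,13), since 6+13 = 19.
No match: (7,14), since 7+14 = 21.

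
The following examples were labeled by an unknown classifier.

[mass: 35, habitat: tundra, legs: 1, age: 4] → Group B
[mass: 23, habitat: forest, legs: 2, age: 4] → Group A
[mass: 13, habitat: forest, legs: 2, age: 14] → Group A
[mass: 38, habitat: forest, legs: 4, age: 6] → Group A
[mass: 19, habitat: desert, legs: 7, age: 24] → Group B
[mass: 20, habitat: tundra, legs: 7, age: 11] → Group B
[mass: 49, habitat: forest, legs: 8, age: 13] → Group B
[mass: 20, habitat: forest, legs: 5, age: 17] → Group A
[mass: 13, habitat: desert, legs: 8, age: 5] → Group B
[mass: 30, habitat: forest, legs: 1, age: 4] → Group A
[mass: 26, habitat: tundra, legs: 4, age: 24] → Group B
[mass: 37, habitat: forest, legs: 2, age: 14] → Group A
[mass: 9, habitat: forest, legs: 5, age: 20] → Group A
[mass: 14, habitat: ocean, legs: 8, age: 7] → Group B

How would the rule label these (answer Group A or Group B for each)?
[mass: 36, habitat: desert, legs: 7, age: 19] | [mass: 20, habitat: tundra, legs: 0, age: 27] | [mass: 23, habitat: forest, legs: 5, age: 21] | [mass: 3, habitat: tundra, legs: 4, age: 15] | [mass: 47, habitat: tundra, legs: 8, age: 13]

'Group A' ⟺ habitat is forest AND legs ≤ 5.

Group B, Group B, Group A, Group B, Group B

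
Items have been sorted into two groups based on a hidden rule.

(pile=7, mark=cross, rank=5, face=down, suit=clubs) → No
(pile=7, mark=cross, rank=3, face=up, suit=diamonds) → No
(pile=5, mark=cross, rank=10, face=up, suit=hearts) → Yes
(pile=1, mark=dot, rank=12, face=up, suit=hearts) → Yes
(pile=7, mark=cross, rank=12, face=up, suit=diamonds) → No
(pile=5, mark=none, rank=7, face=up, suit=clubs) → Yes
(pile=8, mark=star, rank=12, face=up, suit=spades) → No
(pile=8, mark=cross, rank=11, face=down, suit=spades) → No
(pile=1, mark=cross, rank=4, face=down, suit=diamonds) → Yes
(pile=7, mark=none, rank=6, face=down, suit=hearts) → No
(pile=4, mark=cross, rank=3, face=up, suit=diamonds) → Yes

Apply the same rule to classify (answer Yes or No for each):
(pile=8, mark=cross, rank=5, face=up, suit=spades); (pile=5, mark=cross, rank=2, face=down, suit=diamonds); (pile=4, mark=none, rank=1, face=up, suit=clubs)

The pattern is that an item is 'Yes' exactly when: pile ≤ 5.
(pile=8, mark=cross, rank=5, face=up, suit=spades): No (pile = 8). (pile=5, mark=cross, rank=2, face=down, suit=diamonds): Yes (pile = 5). (pile=4, mark=none, rank=1, face=up, suit=clubs): Yes (pile = 4).

No, Yes, Yes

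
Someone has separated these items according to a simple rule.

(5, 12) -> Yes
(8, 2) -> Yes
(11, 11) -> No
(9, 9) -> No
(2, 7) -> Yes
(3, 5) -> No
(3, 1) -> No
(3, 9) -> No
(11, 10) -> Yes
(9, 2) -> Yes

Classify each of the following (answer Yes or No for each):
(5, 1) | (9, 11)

'Yes' ⟺ product is even.
(5, 1): 5·1 = 5 — doesn't match, so No.
(9, 11): 9·11 = 99 — doesn't match, so No.

No, No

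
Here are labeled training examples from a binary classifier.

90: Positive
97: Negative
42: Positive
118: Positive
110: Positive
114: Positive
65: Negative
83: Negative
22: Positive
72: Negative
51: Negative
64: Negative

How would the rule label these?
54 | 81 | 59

Positive, Negative, Negative

All 'Positive' examples share one property — ≡ 2 (mod 4) — and every 'Negative' example lacks it.
54: Positive (54 mod 4 = 2). 81: Negative (81 mod 4 = 1). 59: Negative (59 mod 4 = 3).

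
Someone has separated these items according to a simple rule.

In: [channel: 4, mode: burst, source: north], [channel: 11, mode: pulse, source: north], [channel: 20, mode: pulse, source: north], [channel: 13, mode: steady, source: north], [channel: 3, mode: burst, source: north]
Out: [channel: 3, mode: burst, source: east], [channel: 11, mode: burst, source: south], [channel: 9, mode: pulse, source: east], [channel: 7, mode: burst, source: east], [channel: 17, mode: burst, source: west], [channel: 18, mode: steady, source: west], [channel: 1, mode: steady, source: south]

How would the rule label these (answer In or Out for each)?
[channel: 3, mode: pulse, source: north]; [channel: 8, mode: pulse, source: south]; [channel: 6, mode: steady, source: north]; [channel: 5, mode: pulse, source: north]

Checking candidate rules against both groups, what survives is: source is north.
[channel: 3, mode: pulse, source: north]: source is north — has this property, so In.
[channel: 8, mode: pulse, source: south]: source is south — lacks this property, so Out.
[channel: 6, mode: steady, source: north]: source is north — has this property, so In.
[channel: 5, mode: pulse, source: north]: source is north — has this property, so In.

In, Out, In, In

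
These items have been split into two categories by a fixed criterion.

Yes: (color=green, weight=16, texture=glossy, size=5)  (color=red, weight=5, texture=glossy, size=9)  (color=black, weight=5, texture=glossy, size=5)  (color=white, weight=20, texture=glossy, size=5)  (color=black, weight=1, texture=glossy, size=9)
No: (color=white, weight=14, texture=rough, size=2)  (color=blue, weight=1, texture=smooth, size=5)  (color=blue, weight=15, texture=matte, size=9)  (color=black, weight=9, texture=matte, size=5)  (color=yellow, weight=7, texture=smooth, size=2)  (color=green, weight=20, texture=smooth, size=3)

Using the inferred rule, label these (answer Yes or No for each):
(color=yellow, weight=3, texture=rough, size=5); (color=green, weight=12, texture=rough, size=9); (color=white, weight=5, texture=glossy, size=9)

Checking candidate rules against both groups, what survives is: texture is glossy.
(color=yellow, weight=3, texture=rough, size=5): texture is rough, lacks this property → No.
(color=green, weight=12, texture=rough, size=9): texture is rough, lacks this property → No.
(color=white, weight=5, texture=glossy, size=9): texture is glossy, meets the rule → Yes.

No, No, Yes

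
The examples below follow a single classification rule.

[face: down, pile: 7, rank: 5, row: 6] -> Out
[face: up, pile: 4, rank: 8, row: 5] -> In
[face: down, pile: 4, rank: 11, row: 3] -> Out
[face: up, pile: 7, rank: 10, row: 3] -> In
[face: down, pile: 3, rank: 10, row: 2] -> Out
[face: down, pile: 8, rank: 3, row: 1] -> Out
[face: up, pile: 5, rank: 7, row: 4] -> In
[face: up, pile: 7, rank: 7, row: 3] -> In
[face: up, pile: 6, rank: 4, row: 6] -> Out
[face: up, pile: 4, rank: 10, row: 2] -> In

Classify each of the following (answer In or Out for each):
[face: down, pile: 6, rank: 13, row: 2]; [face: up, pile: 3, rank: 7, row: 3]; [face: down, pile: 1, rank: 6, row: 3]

Rule: face is up AND row ≤ 5. This holds for each 'In' example and fails for each 'Out' one.
[face: down, pile: 6, rank: 13, row: 2] → face is down, row = 2 → Out. [face: up, pile: 3, rank: 7, row: 3] → face is up, row = 3 → In. [face: down, pile: 1, rank: 6, row: 3] → face is down, row = 3 → Out.

Out, In, Out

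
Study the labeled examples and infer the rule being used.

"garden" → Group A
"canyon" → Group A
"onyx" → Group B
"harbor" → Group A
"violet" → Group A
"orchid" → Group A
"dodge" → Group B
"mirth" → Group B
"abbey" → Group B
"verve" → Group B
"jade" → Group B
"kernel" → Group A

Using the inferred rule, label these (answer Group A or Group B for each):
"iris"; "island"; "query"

Group B, Group A, Group B

Rule: length 6. This holds for each 'Group A' example and fails for each 'Group B' one.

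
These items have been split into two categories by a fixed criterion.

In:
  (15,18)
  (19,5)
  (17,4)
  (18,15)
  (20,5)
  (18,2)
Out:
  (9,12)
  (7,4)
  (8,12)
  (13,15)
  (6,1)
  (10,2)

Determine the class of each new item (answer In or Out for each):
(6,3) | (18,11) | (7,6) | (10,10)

'In' ⟺ first ≥ 15.
(6,3): first 6, fails the rule → Out.
(18,11): first 18, satisfies this → In.
(7,6): first 7, fails the rule → Out.
(10,10): first 10, fails the rule → Out.

Out, In, Out, Out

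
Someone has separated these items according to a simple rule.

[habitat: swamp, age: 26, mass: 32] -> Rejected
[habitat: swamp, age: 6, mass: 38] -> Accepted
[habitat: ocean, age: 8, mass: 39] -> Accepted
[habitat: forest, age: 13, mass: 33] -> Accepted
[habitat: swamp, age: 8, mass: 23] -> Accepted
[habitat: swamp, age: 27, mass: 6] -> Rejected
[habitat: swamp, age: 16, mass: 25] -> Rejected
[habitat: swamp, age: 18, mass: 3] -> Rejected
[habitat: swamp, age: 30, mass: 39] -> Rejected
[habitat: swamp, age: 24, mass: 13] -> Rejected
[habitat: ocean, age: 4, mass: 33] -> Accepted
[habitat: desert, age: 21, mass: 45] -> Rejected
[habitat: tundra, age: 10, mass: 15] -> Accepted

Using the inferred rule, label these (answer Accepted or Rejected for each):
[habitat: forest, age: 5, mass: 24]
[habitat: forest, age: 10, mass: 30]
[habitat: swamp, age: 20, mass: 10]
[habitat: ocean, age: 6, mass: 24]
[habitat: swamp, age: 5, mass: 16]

One predicate separates the groups cleanly: age ≤ 13.
[habitat: forest, age: 5, mass: 24] — age = 5, hence Accepted.
[habitat: forest, age: 10, mass: 30] — age = 10, hence Accepted.
[habitat: swamp, age: 20, mass: 10] — age = 20, hence Rejected.
[habitat: ocean, age: 6, mass: 24] — age = 6, hence Accepted.
[habitat: swamp, age: 5, mass: 16] — age = 5, hence Accepted.

Accepted, Accepted, Rejected, Accepted, Accepted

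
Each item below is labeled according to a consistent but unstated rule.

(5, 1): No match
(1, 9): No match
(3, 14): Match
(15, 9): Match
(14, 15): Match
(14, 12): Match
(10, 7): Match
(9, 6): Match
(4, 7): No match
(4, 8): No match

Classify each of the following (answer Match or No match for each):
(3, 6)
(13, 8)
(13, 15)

No match, Match, Match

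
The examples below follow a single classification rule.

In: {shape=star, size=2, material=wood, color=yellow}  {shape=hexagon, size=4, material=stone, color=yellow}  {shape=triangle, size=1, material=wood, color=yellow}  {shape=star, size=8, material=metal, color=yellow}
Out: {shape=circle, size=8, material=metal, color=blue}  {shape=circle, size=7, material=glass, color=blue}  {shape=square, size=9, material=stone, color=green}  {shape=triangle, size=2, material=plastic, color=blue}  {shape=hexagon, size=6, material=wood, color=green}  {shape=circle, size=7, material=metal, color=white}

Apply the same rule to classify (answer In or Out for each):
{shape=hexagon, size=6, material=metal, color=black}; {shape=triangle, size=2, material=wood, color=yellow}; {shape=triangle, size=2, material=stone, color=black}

Out, In, Out

'In' ⟺ color is yellow.
{shape=hexagon, size=6, material=metal, color=black}: color is black — doesn't match, so Out.
{shape=triangle, size=2, material=wood, color=yellow}: color is yellow — matches, so In.
{shape=triangle, size=2, material=stone, color=black}: color is black — doesn't match, so Out.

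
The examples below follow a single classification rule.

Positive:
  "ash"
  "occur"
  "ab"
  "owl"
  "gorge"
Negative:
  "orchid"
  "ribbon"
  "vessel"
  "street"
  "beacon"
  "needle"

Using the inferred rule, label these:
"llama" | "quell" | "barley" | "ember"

The distinguishing property — length ≤ 5 — holds for all the 'Positive' cases and none of the 'Negative' cases.
"llama": Positive (length 5). "quell": Positive (length 5). "barley": Negative (length 6). "ember": Positive (length 5).

Positive, Positive, Negative, Positive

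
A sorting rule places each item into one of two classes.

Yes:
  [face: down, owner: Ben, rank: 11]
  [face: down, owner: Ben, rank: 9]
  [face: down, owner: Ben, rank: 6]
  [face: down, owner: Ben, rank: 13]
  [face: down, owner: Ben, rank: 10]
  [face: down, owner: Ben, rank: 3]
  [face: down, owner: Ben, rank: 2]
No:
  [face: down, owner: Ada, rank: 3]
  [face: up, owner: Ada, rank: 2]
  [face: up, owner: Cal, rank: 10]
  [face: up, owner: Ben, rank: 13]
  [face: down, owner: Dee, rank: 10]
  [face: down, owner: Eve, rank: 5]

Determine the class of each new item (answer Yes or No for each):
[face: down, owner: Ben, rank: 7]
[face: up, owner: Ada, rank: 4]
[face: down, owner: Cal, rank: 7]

The rule appears to be: face is down AND owner is Ben.

Yes, No, No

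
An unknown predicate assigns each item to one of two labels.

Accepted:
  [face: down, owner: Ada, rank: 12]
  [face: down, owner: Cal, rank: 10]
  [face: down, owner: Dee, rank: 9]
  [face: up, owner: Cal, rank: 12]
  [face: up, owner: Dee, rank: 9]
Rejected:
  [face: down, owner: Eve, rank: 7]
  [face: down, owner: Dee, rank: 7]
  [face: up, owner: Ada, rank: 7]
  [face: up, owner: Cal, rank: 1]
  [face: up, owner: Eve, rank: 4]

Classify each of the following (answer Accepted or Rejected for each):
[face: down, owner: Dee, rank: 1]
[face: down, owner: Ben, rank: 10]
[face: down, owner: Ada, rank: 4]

Rule: rank ≥ 9. This holds for each 'Accepted' example and fails for each 'Rejected' one.
[face: down, owner: Dee, rank: 1]: rank = 1, fails this test → Rejected. [face: down, owner: Ben, rank: 10]: rank = 10, satisfies this → Accepted. [face: down, owner: Ada, rank: 4]: rank = 4, fails this test → Rejected.

Rejected, Accepted, Rejected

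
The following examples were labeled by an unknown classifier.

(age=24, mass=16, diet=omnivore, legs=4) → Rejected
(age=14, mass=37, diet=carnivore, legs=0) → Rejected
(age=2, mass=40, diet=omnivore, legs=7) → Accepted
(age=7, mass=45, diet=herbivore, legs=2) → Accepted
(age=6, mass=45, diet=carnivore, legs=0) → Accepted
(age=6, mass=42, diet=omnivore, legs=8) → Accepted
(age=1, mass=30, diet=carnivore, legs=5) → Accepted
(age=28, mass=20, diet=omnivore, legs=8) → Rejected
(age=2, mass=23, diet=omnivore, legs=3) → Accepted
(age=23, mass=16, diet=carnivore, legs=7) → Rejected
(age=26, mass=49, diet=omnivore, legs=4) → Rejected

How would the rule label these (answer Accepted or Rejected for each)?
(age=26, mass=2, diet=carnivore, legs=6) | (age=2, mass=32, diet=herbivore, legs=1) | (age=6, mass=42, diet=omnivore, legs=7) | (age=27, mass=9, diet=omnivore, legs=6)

Rule: age ≤ 7. This holds for each 'Accepted' example and fails for each 'Rejected' one.
(age=26, mass=2, diet=carnivore, legs=6): age = 26, does not pass → Rejected.
(age=2, mass=32, diet=herbivore, legs=1): age = 2, checks out → Accepted.
(age=6, mass=42, diet=omnivore, legs=7): age = 6, checks out → Accepted.
(age=27, mass=9, diet=omnivore, legs=6): age = 27, does not pass → Rejected.

Rejected, Accepted, Accepted, Rejected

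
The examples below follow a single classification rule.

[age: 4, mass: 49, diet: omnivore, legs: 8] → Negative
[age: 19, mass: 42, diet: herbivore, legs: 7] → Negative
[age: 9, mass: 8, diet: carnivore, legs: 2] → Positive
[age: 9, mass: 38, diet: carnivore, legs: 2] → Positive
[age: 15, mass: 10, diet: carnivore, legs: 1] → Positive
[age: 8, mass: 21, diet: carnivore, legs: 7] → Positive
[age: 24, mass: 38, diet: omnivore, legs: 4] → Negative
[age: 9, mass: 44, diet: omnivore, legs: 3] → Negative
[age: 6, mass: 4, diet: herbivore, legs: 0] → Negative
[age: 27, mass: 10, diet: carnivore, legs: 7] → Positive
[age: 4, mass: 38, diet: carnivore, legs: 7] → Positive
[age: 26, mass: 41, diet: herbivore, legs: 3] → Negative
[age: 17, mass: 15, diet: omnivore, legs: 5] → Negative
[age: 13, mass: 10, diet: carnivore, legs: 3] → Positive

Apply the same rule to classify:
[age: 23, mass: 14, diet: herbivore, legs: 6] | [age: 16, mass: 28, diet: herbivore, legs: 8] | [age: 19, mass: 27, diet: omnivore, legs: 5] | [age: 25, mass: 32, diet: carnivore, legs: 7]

All 'Positive' examples share one property — diet is carnivore — and every 'Negative' example lacks it.
[age: 23, mass: 14, diet: herbivore, legs: 6] — diet is herbivore, hence Negative. [age: 16, mass: 28, diet: herbivore, legs: 8] — diet is herbivore, hence Negative. [age: 19, mass: 27, diet: omnivore, legs: 5] — diet is omnivore, hence Negative. [age: 25, mass: 32, diet: carnivore, legs: 7] — diet is carnivore, hence Positive.

Negative, Negative, Negative, Positive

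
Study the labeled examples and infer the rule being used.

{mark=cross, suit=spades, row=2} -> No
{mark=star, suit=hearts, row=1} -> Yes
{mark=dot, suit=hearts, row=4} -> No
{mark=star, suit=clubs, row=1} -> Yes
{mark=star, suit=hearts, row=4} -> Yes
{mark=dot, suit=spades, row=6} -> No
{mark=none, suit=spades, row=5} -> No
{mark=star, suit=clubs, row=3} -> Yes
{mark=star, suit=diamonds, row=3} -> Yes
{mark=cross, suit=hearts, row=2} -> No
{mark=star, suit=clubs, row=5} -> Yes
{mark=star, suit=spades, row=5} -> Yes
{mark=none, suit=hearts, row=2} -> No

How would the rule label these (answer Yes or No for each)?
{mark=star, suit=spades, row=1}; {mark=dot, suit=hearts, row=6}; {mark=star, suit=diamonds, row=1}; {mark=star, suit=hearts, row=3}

Yes, No, Yes, Yes

Looking at the examples, the only property every 'Yes' case has and every 'No' case lacks is: mark is star.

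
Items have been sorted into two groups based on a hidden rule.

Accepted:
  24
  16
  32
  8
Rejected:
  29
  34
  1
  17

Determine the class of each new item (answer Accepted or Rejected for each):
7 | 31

Rejected, Rejected

One predicate separates the groups cleanly: multiple of 4.
Rejected: 7, since 7 = 4·1 + 3. Rejected: 31, since 31 = 4·7 + 3.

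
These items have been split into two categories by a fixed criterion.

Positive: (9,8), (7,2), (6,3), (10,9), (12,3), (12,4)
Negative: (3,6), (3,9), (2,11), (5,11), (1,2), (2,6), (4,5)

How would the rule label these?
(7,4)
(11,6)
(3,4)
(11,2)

Rule: first > second. This holds for each 'Positive' example and fails for each 'Negative' one.
Positive: (7,4), since 7 > 4. Positive: (11,6), since 11 > 6. Negative: (3,4), since 3 < 4. Positive: (11,2), since 11 > 2.

Positive, Positive, Negative, Positive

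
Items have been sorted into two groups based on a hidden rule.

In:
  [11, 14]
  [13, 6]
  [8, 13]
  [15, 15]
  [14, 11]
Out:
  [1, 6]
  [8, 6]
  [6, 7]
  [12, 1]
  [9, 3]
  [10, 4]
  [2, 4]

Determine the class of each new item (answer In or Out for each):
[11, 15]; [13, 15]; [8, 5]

In, In, Out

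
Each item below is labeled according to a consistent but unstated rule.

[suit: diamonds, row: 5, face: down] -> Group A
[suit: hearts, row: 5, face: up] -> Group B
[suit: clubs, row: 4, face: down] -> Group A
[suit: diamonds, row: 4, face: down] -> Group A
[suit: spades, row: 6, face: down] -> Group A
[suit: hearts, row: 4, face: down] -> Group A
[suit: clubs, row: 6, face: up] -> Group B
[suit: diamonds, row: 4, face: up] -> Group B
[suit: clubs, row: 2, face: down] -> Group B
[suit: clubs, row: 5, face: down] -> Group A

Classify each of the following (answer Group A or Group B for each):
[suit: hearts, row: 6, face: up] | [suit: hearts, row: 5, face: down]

Group B, Group A

The classifier is using: face is down AND row ≥ 4.
[suit: hearts, row: 6, face: up]: face is up, row = 6 — doesn't match, so Group B. [suit: hearts, row: 5, face: down]: face is down, row = 5 — meets the rule, so Group A.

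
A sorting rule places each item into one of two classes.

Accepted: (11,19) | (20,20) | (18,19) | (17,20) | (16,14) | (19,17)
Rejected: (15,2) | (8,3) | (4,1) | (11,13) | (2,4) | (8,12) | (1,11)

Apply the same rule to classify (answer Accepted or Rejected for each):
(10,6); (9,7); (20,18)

The rule appears to be: sum ≥ 30.
(10,6) — 10+6 = 16, hence Rejected.
(9,7) — 9+7 = 16, hence Rejected.
(20,18) — 20+18 = 38, hence Accepted.

Rejected, Rejected, Accepted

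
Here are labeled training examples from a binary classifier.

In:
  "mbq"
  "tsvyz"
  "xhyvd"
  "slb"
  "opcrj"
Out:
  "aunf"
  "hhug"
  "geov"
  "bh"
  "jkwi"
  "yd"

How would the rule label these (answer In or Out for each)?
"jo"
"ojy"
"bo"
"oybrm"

Checking candidate rules against both groups, what survives is: odd length.
"jo": Out (length 2). "ojy": In (length 3). "bo": Out (length 2). "oybrm": In (length 5).

Out, In, Out, In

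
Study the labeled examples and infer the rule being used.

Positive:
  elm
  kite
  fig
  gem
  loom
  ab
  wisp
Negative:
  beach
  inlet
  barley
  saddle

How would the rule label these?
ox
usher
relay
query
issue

Positive, Negative, Negative, Negative, Negative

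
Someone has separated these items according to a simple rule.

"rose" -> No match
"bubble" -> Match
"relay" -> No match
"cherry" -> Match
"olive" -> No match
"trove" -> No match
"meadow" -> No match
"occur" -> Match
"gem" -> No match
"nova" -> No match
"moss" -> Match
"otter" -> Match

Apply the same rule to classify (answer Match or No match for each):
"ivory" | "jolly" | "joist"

Rule: has a double letter. This holds for each 'Match' example and fails for each 'No match' one.
"ivory" → no doubled letter → No match. "jolly" → 'll' doubled → Match. "joist" → no doubled letter → No match.

No match, Match, No match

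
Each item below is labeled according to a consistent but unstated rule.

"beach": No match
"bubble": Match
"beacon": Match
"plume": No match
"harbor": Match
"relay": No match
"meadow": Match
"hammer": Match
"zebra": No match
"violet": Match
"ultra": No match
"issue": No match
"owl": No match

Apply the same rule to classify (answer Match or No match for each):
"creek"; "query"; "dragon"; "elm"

The distinguishing property — even length — holds for all the 'Match' cases and none of the 'No match' cases.

No match, No match, Match, No match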